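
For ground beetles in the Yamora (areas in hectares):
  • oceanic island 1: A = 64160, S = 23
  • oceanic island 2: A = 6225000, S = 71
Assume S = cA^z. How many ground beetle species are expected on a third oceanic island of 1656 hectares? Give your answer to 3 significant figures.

9.34

z = ln(71/23) / ln(6225000/64160) = 1.1272 / 4.5749 = 0.2464
c = 23 / 64160^0.2464 = 23 / 15.29 = 1.504
S₃ = 1.504 × 1656^0.2464 = 1.504 × 6.21 ≈ 9.342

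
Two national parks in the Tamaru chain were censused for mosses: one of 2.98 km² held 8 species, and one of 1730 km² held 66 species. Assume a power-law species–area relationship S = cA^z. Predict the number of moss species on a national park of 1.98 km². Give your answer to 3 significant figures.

6.99

z = ln(66/8) / ln(1730/2.98) = 2.1102 / 6.3640 = 0.3316
c = 8 / 2.98^0.3316 = 8 / 1.436 = 5.57
S₃ = 5.57 × 1.98^0.3316 = 5.57 × 1.254 ≈ 6.986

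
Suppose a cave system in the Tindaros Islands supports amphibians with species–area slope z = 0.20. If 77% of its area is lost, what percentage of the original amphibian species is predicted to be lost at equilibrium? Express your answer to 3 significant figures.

S_new/S_old = (A_new/A_old)^z = 0.23^0.2
= exp(0.2 × ln 0.23) = exp(0.2 × -1.4697) = exp(-0.2939) ≈ 0.7453
Fraction lost = 1 − 0.7453 = 0.2547

25.5%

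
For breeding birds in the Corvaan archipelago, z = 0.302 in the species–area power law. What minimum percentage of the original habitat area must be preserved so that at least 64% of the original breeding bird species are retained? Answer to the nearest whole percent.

23%

Need (A_new/A_old)^0.302 = 0.64, so A_new/A_old = 0.64^(1/0.302) = 0.64^3.311
ln(A_new/A_old) = ln 0.64 / 0.302 = -0.4463 / 0.302 = -1.4778
A_new/A_old = e^-1.4778 ≈ 0.2281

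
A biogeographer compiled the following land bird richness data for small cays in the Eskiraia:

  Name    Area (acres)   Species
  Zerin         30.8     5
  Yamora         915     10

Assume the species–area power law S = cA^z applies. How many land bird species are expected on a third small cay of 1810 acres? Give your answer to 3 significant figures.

z = ln(10/5) / ln(915/30.8) = 0.6931 / 3.3914 = 0.2044
c = 5 / 30.8^0.2044 = 5 / 2.015 = 2.482
S₃ = 2.482 × 1810^0.2044 = 2.482 × 4.632 ≈ 11.5

11.5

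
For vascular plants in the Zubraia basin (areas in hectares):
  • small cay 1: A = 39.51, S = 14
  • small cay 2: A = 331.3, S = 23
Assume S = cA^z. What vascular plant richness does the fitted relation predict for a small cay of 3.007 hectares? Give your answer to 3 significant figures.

7.67

z = ln(23/14) / ln(331.3/39.51) = 0.4964 / 2.1265 = 0.2335
c = 14 / 39.51^0.2335 = 14 / 2.359 = 5.934
S₃ = 5.934 × 3.007^0.2335 = 5.934 × 1.293 ≈ 7.673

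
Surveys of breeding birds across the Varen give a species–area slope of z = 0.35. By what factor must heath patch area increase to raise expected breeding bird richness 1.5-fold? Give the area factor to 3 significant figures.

(A₂/A₁)^0.35 = 1.5, so A₂/A₁ = 1.5^(1/0.35) = 1.5^2.857
ln(A₂/A₁) = ln 1.5 / 0.35 = 0.4055 / 0.35 = 1.1585
A₂/A₁ = e^1.1585 ≈ 3.185

3.19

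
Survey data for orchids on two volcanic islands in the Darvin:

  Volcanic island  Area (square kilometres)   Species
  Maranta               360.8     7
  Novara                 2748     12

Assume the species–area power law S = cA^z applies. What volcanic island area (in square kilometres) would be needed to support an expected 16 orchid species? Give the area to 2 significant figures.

8100 square kilometres

z = ln(12/7) / ln(2748/360.8) = 0.5390 / 2.0303 = 0.2655
c = 7 / 360.8^0.2655 = 7 / 4.774 = 1.466
A = (16/1.466)^(1/0.2655) ⇒ ln A = ln(10.91)/0.2655 = 9.0023
A = e^9.0023 ≈ 8122 square kilometres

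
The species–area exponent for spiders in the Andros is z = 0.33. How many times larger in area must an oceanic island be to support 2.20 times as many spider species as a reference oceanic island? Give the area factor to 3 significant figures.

10.9

(A₂/A₁)^0.33 = 2.2, so A₂/A₁ = 2.2^(1/0.33) = 2.2^3.03
ln(A₂/A₁) = ln 2.2 / 0.33 = 0.7885 / 0.33 = 2.3893
A₂/A₁ = e^2.3893 ≈ 10.91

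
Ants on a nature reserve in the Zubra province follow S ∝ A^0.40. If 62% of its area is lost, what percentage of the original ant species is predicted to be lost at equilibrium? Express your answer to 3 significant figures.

32.1%

S_new/S_old = (A_new/A_old)^z = 0.38^0.4
= exp(0.4 × ln 0.38) = exp(0.4 × -0.9676) = exp(-0.3870) ≈ 0.6791
Fraction lost = 1 − 0.6791 = 0.3209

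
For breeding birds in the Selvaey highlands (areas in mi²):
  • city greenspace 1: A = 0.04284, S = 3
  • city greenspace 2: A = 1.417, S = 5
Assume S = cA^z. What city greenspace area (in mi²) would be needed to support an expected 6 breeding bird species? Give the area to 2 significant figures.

z = ln(5/3) / ln(1.417/0.04284) = 0.5108 / 3.4988 = 0.1460
c = 3 / 0.04284^0.1460 = 3 / 0.6313 = 4.752
A = (6/4.752)^(1/0.1460) ⇒ ln A = ln(1.263)/0.1460 = 1.5973
A = e^1.5973 ≈ 4.94 mi²

4.9 mi²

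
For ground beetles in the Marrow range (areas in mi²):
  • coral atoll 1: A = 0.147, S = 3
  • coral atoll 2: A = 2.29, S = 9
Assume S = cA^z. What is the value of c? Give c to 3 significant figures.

6.46

z = ln(S₂/S₁) / ln(A₂/A₁) = ln(9/3) / ln(2.29/0.147) = 1.0986 / 2.7459 = 0.4001
c = S₁ / A₁^z = 3 / 0.147^0.4001 = 3 / 0.4644 = 6.461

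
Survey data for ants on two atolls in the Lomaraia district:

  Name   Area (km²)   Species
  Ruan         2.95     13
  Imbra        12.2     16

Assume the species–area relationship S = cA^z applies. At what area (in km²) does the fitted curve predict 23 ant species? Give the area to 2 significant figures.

150 km²

z = ln(16/13) / ln(12.2/2.95) = 0.2076 / 1.4196 = 0.1463
c = 13 / 2.95^0.1463 = 13 / 1.171 = 11.1
A = (23/11.1)^(1/0.1463) ⇒ ln A = ln(2.073)/0.1463 = 4.9826
A = e^4.9826 ≈ 145.9 km²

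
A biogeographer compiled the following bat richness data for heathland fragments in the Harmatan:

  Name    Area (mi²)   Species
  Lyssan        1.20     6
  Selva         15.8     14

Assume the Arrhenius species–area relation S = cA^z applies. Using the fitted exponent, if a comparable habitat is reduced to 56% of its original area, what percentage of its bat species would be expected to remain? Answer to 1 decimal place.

z = ln(14/6) / ln(15.8/1.2) = 0.8473 / 2.5777 = 0.3287
S_new/S_old = (A_new/A_old)^z = 0.56^0.3287 = exp(0.3287 × -0.5798) = 0.8265

82.6%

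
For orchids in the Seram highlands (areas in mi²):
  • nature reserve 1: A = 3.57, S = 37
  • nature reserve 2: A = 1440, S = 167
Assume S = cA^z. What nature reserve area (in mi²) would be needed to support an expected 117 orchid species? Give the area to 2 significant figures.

350 mi²

z = ln(167/37) / ln(1440/3.57) = 1.5071 / 5.9998 = 0.2512
c = 37 / 3.57^0.2512 = 37 / 1.377 = 26.88
A = (117/26.88)^(1/0.2512) ⇒ ln A = ln(4.353)/0.2512 = 5.8558
A = e^5.8558 ≈ 349.3 mi²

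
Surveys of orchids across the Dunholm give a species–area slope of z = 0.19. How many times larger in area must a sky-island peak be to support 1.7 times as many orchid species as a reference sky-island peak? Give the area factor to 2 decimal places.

(A₂/A₁)^0.19 = 1.7, so A₂/A₁ = 1.7^(1/0.19) = 1.7^5.263
ln(A₂/A₁) = ln 1.7 / 0.19 = 0.5306 / 0.19 = 2.7928
A₂/A₁ = e^2.7928 ≈ 16.33

16.33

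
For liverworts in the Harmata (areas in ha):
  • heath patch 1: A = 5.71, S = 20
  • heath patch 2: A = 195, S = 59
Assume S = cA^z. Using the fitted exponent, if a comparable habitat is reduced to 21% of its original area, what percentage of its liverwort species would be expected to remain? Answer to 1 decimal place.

z = ln(59/20) / ln(195/5.71) = 1.0818 / 3.5308 = 0.3064
S_new/S_old = (A_new/A_old)^z = 0.21^0.3064 = exp(0.3064 × -1.5606) = 0.6199

62.0%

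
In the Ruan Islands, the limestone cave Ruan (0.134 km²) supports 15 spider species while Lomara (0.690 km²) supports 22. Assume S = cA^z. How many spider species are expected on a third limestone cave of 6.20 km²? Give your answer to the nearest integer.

37

z = ln(22/15) / ln(0.69/0.134) = 0.3830 / 1.6389 = 0.2337
c = 15 / 0.134^0.2337 = 15 / 0.6252 = 23.99
S₃ = 23.99 × 6.2^0.2337 = 23.99 × 1.532 ≈ 36.75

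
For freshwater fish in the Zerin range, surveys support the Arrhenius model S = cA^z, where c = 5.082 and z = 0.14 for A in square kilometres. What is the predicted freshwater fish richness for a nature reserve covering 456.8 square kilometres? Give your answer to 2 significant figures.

12

S = 5.082 × 456.8^0.14
ln S = ln 5.082 + 0.14 × ln 456.8 = 1.6257 + 0.14 × 6.1242 = 2.4831
S = e^2.4831 ≈ 11.98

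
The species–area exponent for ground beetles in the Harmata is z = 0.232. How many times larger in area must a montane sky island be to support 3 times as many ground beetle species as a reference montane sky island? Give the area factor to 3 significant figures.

(A₂/A₁)^0.232 = 3, so A₂/A₁ = 3^(1/0.232) = 3^4.31
ln(A₂/A₁) = ln 3 / 0.232 = 1.0986 / 0.232 = 4.7354
A₂/A₁ = e^4.7354 ≈ 113.9

114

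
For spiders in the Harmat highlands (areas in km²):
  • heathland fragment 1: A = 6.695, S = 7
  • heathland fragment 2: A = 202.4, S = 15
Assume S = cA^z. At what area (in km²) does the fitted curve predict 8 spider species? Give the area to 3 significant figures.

z = ln(15/7) / ln(202.4/6.695) = 0.7621 / 3.4089 = 0.2236
c = 7 / 6.695^0.2236 = 7 / 1.53 = 4.576
A = (8/4.576)^(1/0.2236) ⇒ ln A = ln(1.748)/0.2236 = 2.4986
A = e^2.4986 ≈ 12.17 km²

12.2 km²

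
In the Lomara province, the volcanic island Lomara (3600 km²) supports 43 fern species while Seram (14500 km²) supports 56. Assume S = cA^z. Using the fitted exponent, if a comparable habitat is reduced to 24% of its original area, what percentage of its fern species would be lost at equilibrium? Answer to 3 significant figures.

23.7%

z = ln(56/43) / ln(14500/3600) = 0.2642 / 1.3932 = 0.1896
S_new/S_old = (A_new/A_old)^z = 0.24^0.1896 = exp(0.1896 × -1.4271) = 0.7629
Fraction lost = 1 − 0.7629 = 0.2371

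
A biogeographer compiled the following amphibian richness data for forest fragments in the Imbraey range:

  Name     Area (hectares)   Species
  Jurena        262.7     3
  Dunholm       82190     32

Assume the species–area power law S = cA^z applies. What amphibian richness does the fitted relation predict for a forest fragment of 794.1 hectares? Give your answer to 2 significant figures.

4.7

z = ln(32/3) / ln(82190/262.7) = 2.3671 / 5.7458 = 0.4120
c = 3 / 262.7^0.4120 = 3 / 9.926 = 0.3022
S₃ = 0.3022 × 794.1^0.4120 = 0.3022 × 15.66 ≈ 4.732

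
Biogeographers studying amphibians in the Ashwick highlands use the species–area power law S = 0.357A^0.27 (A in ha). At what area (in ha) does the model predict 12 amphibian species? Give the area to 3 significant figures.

451000 ha

12 = 0.357 × A^0.27  ⇒  A^0.27 = 12/0.357 = 33.61
ln A = ln(33.61) / 0.27 = 3.5149 / 0.27 = 13.0182
A = e^13.0182 ≈ 450559 ha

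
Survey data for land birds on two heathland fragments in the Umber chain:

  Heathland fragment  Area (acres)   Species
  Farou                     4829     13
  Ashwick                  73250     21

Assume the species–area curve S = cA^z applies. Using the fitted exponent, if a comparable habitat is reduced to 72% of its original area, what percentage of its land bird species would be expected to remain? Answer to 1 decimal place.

z = ln(21/13) / ln(73250/4829) = 0.4796 / 2.7192 = 0.1764
S_new/S_old = (A_new/A_old)^z = 0.72^0.1764 = exp(0.1764 × -0.3285) = 0.9437

94.4%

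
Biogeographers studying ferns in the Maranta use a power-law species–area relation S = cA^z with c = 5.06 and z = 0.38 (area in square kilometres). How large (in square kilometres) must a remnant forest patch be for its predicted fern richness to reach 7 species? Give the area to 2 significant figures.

7 = 5.06 × A^0.38  ⇒  A^0.38 = 7/5.06 = 1.383
ln A = ln(1.383) / 0.38 = 0.3245 / 0.38 = 0.8541
A = e^0.8541 ≈ 2.349 square kilometres

2.3 square kilometres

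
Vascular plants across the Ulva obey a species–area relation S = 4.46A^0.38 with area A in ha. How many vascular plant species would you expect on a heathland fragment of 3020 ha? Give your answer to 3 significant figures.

93.7

S = 4.46 × 3020^0.38
ln S = ln 4.46 + 0.38 × ln 3020 = 1.4951 + 0.38 × 8.0130 = 4.5401
S = e^4.5401 ≈ 93.7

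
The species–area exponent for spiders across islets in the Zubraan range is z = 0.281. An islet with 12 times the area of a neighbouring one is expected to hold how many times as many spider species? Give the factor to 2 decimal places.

S₂/S₁ = (A₂/A₁)^z = 12^0.281
ln(S₂/S₁) = 0.281 × ln 12 = 0.281 × 2.4849 = 0.6983
S₂/S₁ = e^0.6983 ≈ 2.01

2.01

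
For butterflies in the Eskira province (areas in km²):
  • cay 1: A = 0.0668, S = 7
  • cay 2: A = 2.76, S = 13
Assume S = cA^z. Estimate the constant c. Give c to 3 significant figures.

11.0

z = ln(S₂/S₁) / ln(A₂/A₁) = ln(13/7) / ln(2.76/0.0668) = 0.6190 / 3.7213 = 0.1664
c = S₁ / A₁^z = 7 / 0.0668^0.1664 = 7 / 0.6375 = 10.98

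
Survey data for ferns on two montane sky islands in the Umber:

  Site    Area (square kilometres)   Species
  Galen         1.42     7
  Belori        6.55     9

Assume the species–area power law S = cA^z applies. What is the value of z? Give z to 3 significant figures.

0.164

Taking logs: ln S = ln c + z ln A, so z = (ln S₂ − ln S₁)/(ln A₂ − ln A₁).
z = ln(9/7) / ln(6.55/1.42) = ln(1.286) / ln(4.613) = 0.2513 / 1.5288 = 0.1644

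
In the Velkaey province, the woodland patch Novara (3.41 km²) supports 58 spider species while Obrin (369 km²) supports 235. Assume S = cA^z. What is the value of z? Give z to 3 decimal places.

0.299

Taking logs: ln S = ln c + z ln A, so z = (ln S₂ − ln S₁)/(ln A₂ − ln A₁).
z = ln(235/58) / ln(369/3.41) = ln(4.052) / ln(108.2) = 1.3991 / 4.6841 = 0.2987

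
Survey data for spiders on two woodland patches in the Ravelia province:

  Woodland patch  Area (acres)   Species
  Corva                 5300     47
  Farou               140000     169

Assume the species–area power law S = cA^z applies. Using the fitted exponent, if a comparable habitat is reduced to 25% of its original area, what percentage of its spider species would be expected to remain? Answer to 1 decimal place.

58.2%

z = ln(169/47) / ln(140000/5300) = 1.2798 / 3.2739 = 0.3909
S_new/S_old = (A_new/A_old)^z = 0.25^0.3909 = exp(0.3909 × -1.3863) = 0.5816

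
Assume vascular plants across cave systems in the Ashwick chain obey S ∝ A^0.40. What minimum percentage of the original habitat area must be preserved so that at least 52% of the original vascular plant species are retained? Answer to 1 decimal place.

19.5%

Need (A_new/A_old)^0.4 = 0.52, so A_new/A_old = 0.52^(1/0.4) = 0.52^2.5
ln(A_new/A_old) = ln 0.52 / 0.4 = -0.6539 / 0.4 = -1.6348
A_new/A_old = e^-1.6348 ≈ 0.195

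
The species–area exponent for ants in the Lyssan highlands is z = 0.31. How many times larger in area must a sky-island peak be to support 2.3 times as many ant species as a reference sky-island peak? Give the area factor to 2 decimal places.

14.68

(A₂/A₁)^0.31 = 2.3, so A₂/A₁ = 2.3^(1/0.31) = 2.3^3.226
ln(A₂/A₁) = ln 2.3 / 0.31 = 0.8329 / 0.31 = 2.6868
A₂/A₁ = e^2.6868 ≈ 14.68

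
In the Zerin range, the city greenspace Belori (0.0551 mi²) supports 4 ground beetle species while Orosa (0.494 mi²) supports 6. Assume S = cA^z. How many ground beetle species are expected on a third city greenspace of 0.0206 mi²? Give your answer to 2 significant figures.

z = ln(6/4) / ln(0.494/0.0551) = 0.4055 / 2.1934 = 0.1849
c = 4 / 0.0551^0.1849 = 4 / 0.5852 = 6.835
S₃ = 6.835 × 0.0206^0.1849 = 6.835 × 0.4879 ≈ 3.335

3.3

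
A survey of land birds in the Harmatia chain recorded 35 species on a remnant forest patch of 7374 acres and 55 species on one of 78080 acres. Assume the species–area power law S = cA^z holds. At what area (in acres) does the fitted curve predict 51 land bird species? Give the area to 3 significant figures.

z = ln(55/35) / ln(78080/7374) = 0.4520 / 2.3598 = 0.1915
c = 35 / 7374^0.1915 = 35 / 5.506 = 6.357
A = (51/6.357)^(1/0.1915) ⇒ ln A = ln(8.023)/0.1915 = 10.8713
A = e^10.8713 ≈ 52642 acres

52600 acres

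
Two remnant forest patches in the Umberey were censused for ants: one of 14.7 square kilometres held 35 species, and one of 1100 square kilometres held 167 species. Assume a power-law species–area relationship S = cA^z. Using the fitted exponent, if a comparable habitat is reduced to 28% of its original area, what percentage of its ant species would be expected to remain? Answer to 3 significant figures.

z = ln(167/35) / ln(1100/14.7) = 1.5626 / 4.3152 = 0.3621
S_new/S_old = (A_new/A_old)^z = 0.28^0.3621 = exp(0.3621 × -1.2730) = 0.6307

63.1%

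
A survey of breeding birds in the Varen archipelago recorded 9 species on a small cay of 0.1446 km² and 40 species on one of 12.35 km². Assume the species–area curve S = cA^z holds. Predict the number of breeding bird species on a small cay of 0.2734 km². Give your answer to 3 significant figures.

11.1

z = ln(40/9) / ln(12.35/0.1446) = 1.4917 / 4.4474 = 0.3354
c = 9 / 0.1446^0.3354 = 9 / 0.5228 = 17.22
S₃ = 17.22 × 0.2734^0.3354 = 17.22 × 0.6473 ≈ 11.14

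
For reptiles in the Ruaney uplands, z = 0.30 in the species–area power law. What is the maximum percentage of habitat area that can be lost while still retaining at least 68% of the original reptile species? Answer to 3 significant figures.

Need (A_new/A_old)^0.3 = 0.68, so A_new/A_old = 0.68^(1/0.3) = 0.68^3.333
ln(A_new/A_old) = ln 0.68 / 0.3 = -0.3857 / 0.3 = -1.2855
A_new/A_old = e^-1.2855 ≈ 0.2765
Fraction that can be lost = 1 − 0.2765 = 0.7235

72.3%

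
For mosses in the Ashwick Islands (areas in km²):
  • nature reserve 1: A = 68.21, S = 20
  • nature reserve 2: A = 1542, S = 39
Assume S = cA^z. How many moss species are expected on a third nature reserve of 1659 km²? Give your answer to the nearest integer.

z = ln(39/20) / ln(1542/68.21) = 0.6678 / 3.1182 = 0.2142
c = 20 / 68.21^0.2142 = 20 / 2.47 = 8.096
S₃ = 8.096 × 1659^0.2142 = 8.096 × 4.893 ≈ 39.62

40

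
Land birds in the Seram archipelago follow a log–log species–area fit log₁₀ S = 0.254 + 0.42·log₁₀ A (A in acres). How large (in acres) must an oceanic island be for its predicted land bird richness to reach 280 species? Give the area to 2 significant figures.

280 = 1.795 × A^0.42  ⇒  A^0.42 = 280/1.795 = 156
ln A = ln(156) / 0.42 = 5.0499 / 0.42 = 12.0236
A = e^12.0236 ≈ 166650 acres

170000 acres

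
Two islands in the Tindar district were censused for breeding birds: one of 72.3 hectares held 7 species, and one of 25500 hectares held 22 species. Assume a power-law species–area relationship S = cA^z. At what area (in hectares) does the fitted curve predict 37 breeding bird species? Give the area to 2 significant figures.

z = ln(22/7) / ln(25500/72.3) = 1.1451 / 5.8656 = 0.1952
c = 7 / 72.3^0.1952 = 7 / 2.307 = 3.035
A = (37/3.035)^(1/0.1952) ⇒ ln A = ln(12.19)/0.1952 = 12.8093
A = e^12.8093 ≈ 365618 hectares

370000 hectares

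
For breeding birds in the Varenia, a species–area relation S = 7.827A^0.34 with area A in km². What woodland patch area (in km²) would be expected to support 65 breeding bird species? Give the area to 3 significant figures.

506 km²

65 = 7.827 × A^0.34  ⇒  A^0.34 = 65/7.827 = 8.305
ln A = ln(8.305) / 0.34 = 2.1168 / 0.34 = 6.2259
A = e^6.2259 ≈ 505.7 km²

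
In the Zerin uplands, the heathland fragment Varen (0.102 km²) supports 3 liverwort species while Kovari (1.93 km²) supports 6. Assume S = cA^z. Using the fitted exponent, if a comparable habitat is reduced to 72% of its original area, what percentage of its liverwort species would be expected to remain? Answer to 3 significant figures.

z = ln(6/3) / ln(1.93/0.102) = 0.6931 / 2.9403 = 0.2357
S_new/S_old = (A_new/A_old)^z = 0.72^0.2357 = exp(0.2357 × -0.3285) = 0.9255

92.5%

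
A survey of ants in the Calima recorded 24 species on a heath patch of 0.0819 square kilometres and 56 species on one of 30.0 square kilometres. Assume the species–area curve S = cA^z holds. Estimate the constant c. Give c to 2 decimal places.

34.37

z = ln(S₂/S₁) / ln(A₂/A₁) = ln(56/24) / ln(30/0.0819) = 0.8473 / 5.9035 = 0.1435
c = S₁ / A₁^z = 24 / 0.0819^0.1435 = 24 / 0.6983 = 34.37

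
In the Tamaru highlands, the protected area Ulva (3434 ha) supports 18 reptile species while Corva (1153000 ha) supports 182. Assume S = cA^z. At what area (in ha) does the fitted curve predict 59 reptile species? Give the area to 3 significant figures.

z = ln(182/18) / ln(1153000/3434) = 2.3136 / 5.8164 = 0.3978
c = 18 / 3434^0.3978 = 18 / 25.5 = 0.706
A = (59/0.706)^(1/0.3978) ⇒ ln A = ln(83.57)/0.3978 = 11.1260
A = e^11.1260 ≈ 67912 ha

67900 ha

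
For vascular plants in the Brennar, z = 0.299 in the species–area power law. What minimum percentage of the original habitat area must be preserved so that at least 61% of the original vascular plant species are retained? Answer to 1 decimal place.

Need (A_new/A_old)^0.299 = 0.61, so A_new/A_old = 0.61^(1/0.299) = 0.61^3.344
ln(A_new/A_old) = ln 0.61 / 0.299 = -0.4943 / 0.299 = -1.6532
A_new/A_old = e^-1.6532 ≈ 0.1914

19.1%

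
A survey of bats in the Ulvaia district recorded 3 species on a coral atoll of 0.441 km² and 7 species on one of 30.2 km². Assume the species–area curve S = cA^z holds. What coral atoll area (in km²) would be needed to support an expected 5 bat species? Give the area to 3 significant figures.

z = ln(7/3) / ln(30.2/0.441) = 0.8473 / 4.2266 = 0.2005
c = 3 / 0.441^0.2005 = 3 / 0.8486 = 3.535
A = (5/3.535)^(1/0.2005) ⇒ ln A = ln(1.414)/0.2005 = 1.7294
A = e^1.7294 ≈ 5.637 km²

5.64 km²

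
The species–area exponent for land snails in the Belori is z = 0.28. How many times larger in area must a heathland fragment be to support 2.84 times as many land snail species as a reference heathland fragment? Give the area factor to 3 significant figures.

(A₂/A₁)^0.28 = 2.84, so A₂/A₁ = 2.84^(1/0.28) = 2.84^3.571
ln(A₂/A₁) = ln 2.84 / 0.28 = 1.0438 / 0.28 = 3.7279
A₂/A₁ = e^3.7279 ≈ 41.59

41.6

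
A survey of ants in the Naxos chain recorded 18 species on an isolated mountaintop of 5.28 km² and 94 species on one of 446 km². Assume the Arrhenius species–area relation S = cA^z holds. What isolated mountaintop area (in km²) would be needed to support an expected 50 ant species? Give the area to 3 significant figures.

81.9 km²

z = ln(94/18) / ln(446/5.28) = 1.6529 / 4.4364 = 0.3726
c = 18 / 5.28^0.3726 = 18 / 1.859 = 9.683
A = (50/9.683)^(1/0.3726) ⇒ ln A = ln(5.163)/0.3726 = 4.4060
A = e^4.4060 ≈ 81.94 km²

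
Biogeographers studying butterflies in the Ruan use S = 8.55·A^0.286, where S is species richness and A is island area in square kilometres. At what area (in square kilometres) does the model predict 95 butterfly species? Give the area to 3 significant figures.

95 = 8.55 × A^0.286  ⇒  A^0.286 = 95/8.55 = 11.11
ln A = ln(11.11) / 0.286 = 2.4079 / 0.286 = 8.4194
A = e^8.4194 ≈ 4534 square kilometres

4530 square kilometres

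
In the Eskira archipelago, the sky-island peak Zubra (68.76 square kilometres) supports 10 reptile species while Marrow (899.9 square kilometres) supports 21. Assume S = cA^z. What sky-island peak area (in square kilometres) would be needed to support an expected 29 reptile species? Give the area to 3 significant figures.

z = ln(21/10) / ln(899.9/68.76) = 0.7419 / 2.5717 = 0.2885
c = 10 / 68.76^0.2885 = 10 / 3.389 = 2.951
A = (29/2.951)^(1/0.2885) ⇒ ln A = ln(9.828)/0.2885 = 7.9211
A = e^7.9211 ≈ 2755 square kilometres

2750 square kilometres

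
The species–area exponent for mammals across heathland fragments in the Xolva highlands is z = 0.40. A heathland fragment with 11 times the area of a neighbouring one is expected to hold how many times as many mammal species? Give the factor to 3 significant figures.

S₂/S₁ = (A₂/A₁)^z = 11^0.4
ln(S₂/S₁) = 0.4 × ln 11 = 0.4 × 2.3979 = 0.9592
S₂/S₁ = e^0.9592 ≈ 2.609

2.61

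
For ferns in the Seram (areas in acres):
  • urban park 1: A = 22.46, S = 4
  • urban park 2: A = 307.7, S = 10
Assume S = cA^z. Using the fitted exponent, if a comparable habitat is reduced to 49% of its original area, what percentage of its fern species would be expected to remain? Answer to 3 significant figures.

z = ln(10/4) / ln(307.7/22.46) = 0.9163 / 2.6174 = 0.3501
S_new/S_old = (A_new/A_old)^z = 0.49^0.3501 = exp(0.3501 × -0.7133) = 0.779

77.9%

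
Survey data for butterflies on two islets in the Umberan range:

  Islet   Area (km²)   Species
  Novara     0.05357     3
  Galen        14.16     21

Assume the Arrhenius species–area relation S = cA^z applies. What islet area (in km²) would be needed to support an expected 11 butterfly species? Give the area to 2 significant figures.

z = ln(21/3) / ln(14.16/0.05357) = 1.9459 / 5.5772 = 0.3489
c = 3 / 0.05357^0.3489 = 3 / 0.3602 = 8.329
A = (11/8.329)^(1/0.3489) ⇒ ln A = ln(1.321)/0.3489 = 0.7971
A = e^0.7971 ≈ 2.219 km²

2.2 km²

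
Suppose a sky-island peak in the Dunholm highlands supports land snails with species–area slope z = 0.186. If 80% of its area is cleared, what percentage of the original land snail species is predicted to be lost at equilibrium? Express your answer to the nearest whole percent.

26%

S_new/S_old = (A_new/A_old)^z = 0.2^0.186
= exp(0.186 × ln 0.2) = exp(0.186 × -1.6094) = exp(-0.2994) ≈ 0.7413
Fraction lost = 1 − 0.7413 = 0.2587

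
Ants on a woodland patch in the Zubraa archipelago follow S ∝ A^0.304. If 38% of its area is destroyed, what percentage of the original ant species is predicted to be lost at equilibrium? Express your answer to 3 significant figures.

S_new/S_old = (A_new/A_old)^z = 0.62^0.304
= exp(0.304 × ln 0.62) = exp(0.304 × -0.4780) = exp(-0.1453) ≈ 0.8647
Fraction lost = 1 − 0.8647 = 0.1353

13.5%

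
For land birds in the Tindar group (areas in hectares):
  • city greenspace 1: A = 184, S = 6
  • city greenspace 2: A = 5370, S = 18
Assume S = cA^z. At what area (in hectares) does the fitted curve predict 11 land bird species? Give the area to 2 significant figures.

z = ln(18/6) / ln(5370/184) = 1.0986 / 3.3736 = 0.3256
c = 6 / 184^0.3256 = 6 / 5.464 = 1.098
A = (11/1.098)^(1/0.3256) ⇒ ln A = ln(10.02)/0.3256 = 7.0763
A = e^7.0763 ≈ 1184 hectares

1200 hectares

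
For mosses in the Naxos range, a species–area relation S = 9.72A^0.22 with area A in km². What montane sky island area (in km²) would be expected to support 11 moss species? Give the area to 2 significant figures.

11 = 9.72 × A^0.22  ⇒  A^0.22 = 11/9.72 = 1.132
ln A = ln(1.132) / 0.22 = 0.1237 / 0.22 = 0.5623
A = e^0.5623 ≈ 1.755 km²

1.8 km²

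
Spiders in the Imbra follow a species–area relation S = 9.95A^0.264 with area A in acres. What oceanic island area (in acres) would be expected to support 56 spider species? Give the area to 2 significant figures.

700 acres

56 = 9.95 × A^0.264  ⇒  A^0.264 = 56/9.95 = 5.628
ln A = ln(5.628) / 0.264 = 1.7278 / 0.264 = 6.5446
A = e^6.5446 ≈ 695.5 acres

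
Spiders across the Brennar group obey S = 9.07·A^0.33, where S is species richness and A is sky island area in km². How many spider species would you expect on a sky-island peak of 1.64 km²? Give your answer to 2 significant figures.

11

S = 9.07 × 1.64^0.33
ln S = ln 9.07 + 0.33 × ln 1.64 = 2.2050 + 0.33 × 0.4947 = 2.3682
S = e^2.3682 ≈ 10.68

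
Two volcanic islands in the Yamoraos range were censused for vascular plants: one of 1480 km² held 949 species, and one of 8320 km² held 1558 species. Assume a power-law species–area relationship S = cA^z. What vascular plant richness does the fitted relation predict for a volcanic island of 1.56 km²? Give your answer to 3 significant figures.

133

z = ln(1558/949) / ln(8320/1480) = 0.4957 / 1.7266 = 0.2871
c = 949 / 1480^0.2871 = 949 / 8.133 = 116.7
S₃ = 116.7 × 1.56^0.2871 = 116.7 × 1.136 ≈ 132.6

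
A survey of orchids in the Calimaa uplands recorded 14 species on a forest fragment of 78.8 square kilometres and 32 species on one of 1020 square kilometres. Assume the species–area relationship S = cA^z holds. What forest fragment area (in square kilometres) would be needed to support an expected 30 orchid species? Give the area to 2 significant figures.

840 square kilometres

z = ln(32/14) / ln(1020/78.8) = 0.8267 / 2.5606 = 0.3228
c = 14 / 78.8^0.3228 = 14 / 4.095 = 3.419
A = (30/3.419)^(1/0.3228) ⇒ ln A = ln(8.775)/0.3228 = 6.7276
A = e^6.7276 ≈ 835.2 square kilometres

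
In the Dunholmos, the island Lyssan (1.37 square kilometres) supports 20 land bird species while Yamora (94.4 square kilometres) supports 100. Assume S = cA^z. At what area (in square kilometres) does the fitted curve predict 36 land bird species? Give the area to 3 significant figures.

z = ln(100/20) / ln(94.4/1.37) = 1.6094 / 4.2327 = 0.3802
c = 20 / 1.37^0.3802 = 20 / 1.127 = 17.74
A = (36/17.74)^(1/0.3802) ⇒ ln A = ln(2.029)/0.3802 = 1.8607
A = e^1.8607 ≈ 6.428 square kilometres

6.43 square kilometres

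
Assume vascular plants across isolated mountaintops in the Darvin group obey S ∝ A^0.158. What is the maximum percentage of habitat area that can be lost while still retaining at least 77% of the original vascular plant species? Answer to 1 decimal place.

Need (A_new/A_old)^0.158 = 0.77, so A_new/A_old = 0.77^(1/0.158) = 0.77^6.329
ln(A_new/A_old) = ln 0.77 / 0.158 = -0.2614 / 0.158 = -1.6542
A_new/A_old = e^-1.6542 ≈ 0.1912
Fraction that can be lost = 1 − 0.1912 = 0.8088

80.9%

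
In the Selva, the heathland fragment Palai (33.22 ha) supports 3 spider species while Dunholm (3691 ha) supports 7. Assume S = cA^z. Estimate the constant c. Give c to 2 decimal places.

z = ln(S₂/S₁) / ln(A₂/A₁) = ln(7/3) / ln(3691/33.22) = 0.8473 / 4.7105 = 0.1799
c = S₁ / A₁^z = 3 / 33.22^0.1799 = 3 / 1.878 = 1.598

1.60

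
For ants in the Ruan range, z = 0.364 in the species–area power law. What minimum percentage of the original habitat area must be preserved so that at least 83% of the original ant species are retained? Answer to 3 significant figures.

Need (A_new/A_old)^0.364 = 0.83, so A_new/A_old = 0.83^(1/0.364) = 0.83^2.747
ln(A_new/A_old) = ln 0.83 / 0.364 = -0.1863 / 0.364 = -0.5119
A_new/A_old = e^-0.5119 ≈ 0.5994

59.9%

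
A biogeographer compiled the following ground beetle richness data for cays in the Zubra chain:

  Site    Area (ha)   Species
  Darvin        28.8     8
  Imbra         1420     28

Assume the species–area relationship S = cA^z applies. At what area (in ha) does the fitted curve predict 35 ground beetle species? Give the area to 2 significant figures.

z = ln(28/8) / ln(1420/28.8) = 1.2528 / 3.8980 = 0.3214
c = 8 / 28.8^0.3214 = 8 / 2.945 = 2.717
A = (35/2.717)^(1/0.3214) ⇒ ln A = ln(12.88)/0.3214 = 7.9527
A = e^7.9527 ≈ 2843 ha

2800 ha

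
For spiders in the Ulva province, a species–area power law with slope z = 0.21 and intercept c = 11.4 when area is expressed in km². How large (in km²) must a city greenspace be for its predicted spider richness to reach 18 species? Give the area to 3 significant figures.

8.80 km²

18 = 11.4 × A^0.21  ⇒  A^0.21 = 18/11.4 = 1.579
ln A = ln(1.579) / 0.21 = 0.4568 / 0.21 = 2.1750
A = e^2.1750 ≈ 8.803 km²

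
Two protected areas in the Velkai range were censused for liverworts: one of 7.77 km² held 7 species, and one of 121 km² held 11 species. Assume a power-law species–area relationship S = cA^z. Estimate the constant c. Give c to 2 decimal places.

z = ln(S₂/S₁) / ln(A₂/A₁) = ln(11/7) / ln(121/7.77) = 0.4520 / 2.7455 = 0.1646
c = S₁ / A₁^z = 7 / 7.77^0.1646 = 7 / 1.401 = 4.995

4.99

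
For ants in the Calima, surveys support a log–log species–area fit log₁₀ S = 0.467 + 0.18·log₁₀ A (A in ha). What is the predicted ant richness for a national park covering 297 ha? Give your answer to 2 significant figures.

8.2

S = 2.931 × 297^0.18 = 2.931 × 2.787 ≈ 8.168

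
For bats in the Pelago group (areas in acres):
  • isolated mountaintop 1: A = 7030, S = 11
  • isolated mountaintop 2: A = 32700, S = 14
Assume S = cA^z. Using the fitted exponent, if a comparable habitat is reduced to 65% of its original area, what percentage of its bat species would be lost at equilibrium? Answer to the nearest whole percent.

7%

z = ln(14/11) / ln(32700/7030) = 0.2412 / 1.5372 = 0.1569
S_new/S_old = (A_new/A_old)^z = 0.65^0.1569 = exp(0.1569 × -0.4308) = 0.9346
Fraction lost = 1 − 0.9346 = 0.06535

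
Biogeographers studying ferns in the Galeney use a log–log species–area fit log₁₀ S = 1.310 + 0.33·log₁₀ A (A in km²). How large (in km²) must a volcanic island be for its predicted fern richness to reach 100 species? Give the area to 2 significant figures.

100 = 20.42 × A^0.33  ⇒  A^0.33 = 100/20.42 = 4.898
ln A = ln(4.898) / 0.33 = 1.5888 / 0.33 = 4.8145
A = e^4.8145 ≈ 123.3 km²

120 km²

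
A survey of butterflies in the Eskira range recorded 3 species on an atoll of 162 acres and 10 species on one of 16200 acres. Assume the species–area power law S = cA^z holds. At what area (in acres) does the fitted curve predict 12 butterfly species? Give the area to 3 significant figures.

32500 acres

z = ln(10/3) / ln(16200/162) = 1.2040 / 4.6052 = 0.2614
c = 3 / 162^0.2614 = 3 / 3.781 = 0.7934
A = (12/0.7934)^(1/0.2614) ⇒ ln A = ln(15.13)/0.2614 = 10.3901
A = e^10.3901 ≈ 32537 acres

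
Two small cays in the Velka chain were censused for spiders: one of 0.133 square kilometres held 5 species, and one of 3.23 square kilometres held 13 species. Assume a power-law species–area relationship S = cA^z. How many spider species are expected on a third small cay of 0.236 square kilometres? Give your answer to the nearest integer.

z = ln(13/5) / ln(3.23/0.133) = 0.9555 / 3.1899 = 0.2995
c = 5 / 0.133^0.2995 = 5 / 0.5465 = 9.15
S₃ = 9.15 × 0.236^0.2995 = 9.15 × 0.6489 ≈ 5.937

6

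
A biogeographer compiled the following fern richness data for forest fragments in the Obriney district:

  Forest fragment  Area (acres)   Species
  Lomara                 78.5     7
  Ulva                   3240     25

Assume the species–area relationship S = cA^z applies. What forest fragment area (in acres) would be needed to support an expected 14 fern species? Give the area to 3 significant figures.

z = ln(25/7) / ln(3240/78.5) = 1.2730 / 3.7202 = 0.3422
c = 7 / 78.5^0.3422 = 7 / 4.45 = 1.573
A = (14/1.573)^(1/0.3422) ⇒ ln A = ln(8.9)/0.3422 = 6.3888
A = e^6.3888 ≈ 595.2 acres

595 acres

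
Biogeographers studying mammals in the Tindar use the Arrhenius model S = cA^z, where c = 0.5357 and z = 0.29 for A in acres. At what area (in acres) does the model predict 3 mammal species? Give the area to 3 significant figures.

3 = 0.5357 × A^0.29  ⇒  A^0.29 = 3/0.5357 = 5.6
ln A = ln(5.6) / 0.29 = 1.7228 / 0.29 = 5.9407
A = e^5.9407 ≈ 380.2 acres

380 acres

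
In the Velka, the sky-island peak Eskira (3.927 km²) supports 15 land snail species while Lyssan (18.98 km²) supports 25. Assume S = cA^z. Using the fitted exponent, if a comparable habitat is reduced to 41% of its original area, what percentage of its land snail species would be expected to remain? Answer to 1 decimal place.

z = ln(25/15) / ln(18.98/3.927) = 0.5108 / 1.5755 = 0.3242
S_new/S_old = (A_new/A_old)^z = 0.41^0.3242 = exp(0.3242 × -0.8916) = 0.749

74.9%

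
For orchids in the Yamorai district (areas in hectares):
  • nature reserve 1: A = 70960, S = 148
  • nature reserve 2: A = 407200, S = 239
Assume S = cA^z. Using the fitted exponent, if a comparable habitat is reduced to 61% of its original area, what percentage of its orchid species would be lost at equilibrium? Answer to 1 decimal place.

12.7%

z = ln(239/148) / ln(407200/70960) = 0.4793 / 1.7472 = 0.2743
S_new/S_old = (A_new/A_old)^z = 0.61^0.2743 = exp(0.2743 × -0.4943) = 0.8732
Fraction lost = 1 − 0.8732 = 0.1268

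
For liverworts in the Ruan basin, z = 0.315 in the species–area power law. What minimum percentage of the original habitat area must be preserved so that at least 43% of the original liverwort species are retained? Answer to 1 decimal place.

6.9%

Need (A_new/A_old)^0.315 = 0.43, so A_new/A_old = 0.43^(1/0.315) = 0.43^3.175
ln(A_new/A_old) = ln 0.43 / 0.315 = -0.8440 / 0.315 = -2.6793
A_new/A_old = e^-2.6793 ≈ 0.06861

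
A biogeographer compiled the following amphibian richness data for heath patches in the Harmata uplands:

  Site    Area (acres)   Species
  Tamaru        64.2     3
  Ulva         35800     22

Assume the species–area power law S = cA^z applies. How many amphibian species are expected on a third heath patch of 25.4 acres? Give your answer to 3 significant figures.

2.24

z = ln(22/3) / ln(35800/64.2) = 1.9924 / 6.3237 = 0.3151
c = 3 / 64.2^0.3151 = 3 / 3.711 = 0.8084
S₃ = 0.8084 × 25.4^0.3151 = 0.8084 × 2.771 ≈ 2.24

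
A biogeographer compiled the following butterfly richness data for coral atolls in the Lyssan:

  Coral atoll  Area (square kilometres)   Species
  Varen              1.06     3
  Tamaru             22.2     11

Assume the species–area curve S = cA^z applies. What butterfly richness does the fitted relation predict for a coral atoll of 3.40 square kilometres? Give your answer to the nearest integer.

5

z = ln(11/3) / ln(22.2/1.06) = 1.2993 / 3.0418 = 0.4271
c = 3 / 1.06^0.4271 = 3 / 1.025 = 2.926
S₃ = 2.926 × 3.4^0.4271 = 2.926 × 1.687 ≈ 4.935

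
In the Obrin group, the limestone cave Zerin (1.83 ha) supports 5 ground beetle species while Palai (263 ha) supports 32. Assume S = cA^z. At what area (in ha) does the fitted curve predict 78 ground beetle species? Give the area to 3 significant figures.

z = ln(32/5) / ln(263/1.83) = 1.8563 / 4.9678 = 0.3737
c = 5 / 1.83^0.3737 = 5 / 1.253 = 3.989
A = (78/3.989)^(1/0.3737) ⇒ ln A = ln(19.55)/0.3737 = 7.9566
A = e^7.9566 ≈ 2854 ha

2850 ha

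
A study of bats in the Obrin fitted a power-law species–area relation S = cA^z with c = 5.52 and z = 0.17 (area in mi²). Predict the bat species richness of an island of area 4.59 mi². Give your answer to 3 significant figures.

7.15

S = 5.52 × 4.59^0.17 = 5.52 × 1.296 ≈ 7.152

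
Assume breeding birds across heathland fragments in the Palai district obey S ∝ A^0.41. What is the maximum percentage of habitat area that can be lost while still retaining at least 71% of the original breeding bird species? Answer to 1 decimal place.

Need (A_new/A_old)^0.41 = 0.71, so A_new/A_old = 0.71^(1/0.41) = 0.71^2.439
ln(A_new/A_old) = ln 0.71 / 0.41 = -0.3425 / 0.41 = -0.8353
A_new/A_old = e^-0.8353 ≈ 0.4337
Fraction that can be lost = 1 − 0.4337 = 0.5663

56.6%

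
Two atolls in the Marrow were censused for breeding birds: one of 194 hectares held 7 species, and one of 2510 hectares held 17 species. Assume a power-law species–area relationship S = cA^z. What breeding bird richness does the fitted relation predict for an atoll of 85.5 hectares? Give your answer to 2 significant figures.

z = ln(17/7) / ln(2510/194) = 0.8873 / 2.5602 = 0.3466
c = 7 / 194^0.3466 = 7 / 6.207 = 1.128
S₃ = 1.128 × 85.5^0.3466 = 1.128 × 4.673 ≈ 5.27

5.3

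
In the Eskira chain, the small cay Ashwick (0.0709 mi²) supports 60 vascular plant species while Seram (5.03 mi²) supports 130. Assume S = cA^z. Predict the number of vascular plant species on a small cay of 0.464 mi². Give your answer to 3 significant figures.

84.4

z = ln(130/60) / ln(5.03/0.0709) = 0.7732 / 4.2619 = 0.1814
c = 60 / 0.0709^0.1814 = 60 / 0.6187 = 96.98
S₃ = 96.98 × 0.464^0.1814 = 96.98 × 0.87 ≈ 84.37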